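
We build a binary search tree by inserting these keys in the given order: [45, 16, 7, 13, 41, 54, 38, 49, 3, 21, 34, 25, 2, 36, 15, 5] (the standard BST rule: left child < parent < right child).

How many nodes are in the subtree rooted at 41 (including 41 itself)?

6

Insert 45: tree is empty, so 45 becomes the root.
Insert 16: 16 < 45 → go left. Place as left child of 45.
Insert 7: 7 < 45 → go left; 7 < 16 → go left. Place as left child of 16.
Insert 13: 13 < 45 → go left; 13 < 16 → go left; 13 > 7 → go right. Place as right child of 7.
Insert 41: 41 < 45 → go left; 41 > 16 → go right. Place as right child of 16.
Insert 54: 54 > 45 → go right. Place as right child of 45.
Insert 38: 38 < 45 → go left; 38 > 16 → go right; 38 < 41 → go left. Place as left child of 41.
Insert 49: 49 > 45 → go right; 49 < 54 → go left. Place as left child of 54.
Insert 3: 3 < 45 → go left; 3 < 16 → go left; 3 < 7 → go left. Place as left child of 7.
Insert 21: 21 < 45 → go left; 21 > 16 → go right; 21 < 41 → go left; 21 < 38 → go left. Place as left child of 38.
Insert 34: 34 < 45 → go left; 34 > 16 → go right; 34 < 41 → go left; 34 < 38 → go left; 34 > 21 → go right. Place as right child of 21.
Insert 25: 25 < 45 → go left; 25 > 16 → go right; 25 < 41 → go left; 25 < 38 → go left; 25 > 21 → go right; 25 < 34 → go left. Place as left child of 34.
Insert 2: 2 < 45 → go left; 2 < 16 → go left; 2 < 7 → go left; 2 < 3 → go left. Place as left child of 3.
Insert 36: 36 < 45 → go left; 36 > 16 → go right; 36 < 41 → go left; 36 < 38 → go left; 36 > 21 → go right; 36 > 34 → go right. Place as right child of 34.
Insert 15: 15 < 45 → go left; 15 < 16 → go left; 15 > 7 → go right; 15 > 13 → go right. Place as right child of 13.
Insert 5: 5 < 45 → go left; 5 < 16 → go left; 5 < 7 → go left; 5 > 3 → go right. Place as right child of 3.

Subtree rooted at 41 contains: 41, 38, 21, 34, 25, 36 — 6 nodes.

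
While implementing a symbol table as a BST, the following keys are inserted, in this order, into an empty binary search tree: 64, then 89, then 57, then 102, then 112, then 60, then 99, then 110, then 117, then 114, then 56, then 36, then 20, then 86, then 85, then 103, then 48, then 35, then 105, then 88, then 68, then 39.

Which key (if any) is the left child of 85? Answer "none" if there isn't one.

68

64: root
89: right child of 64 (depth 1)
57: left child of 64 (depth 1)
102: right child of 89 (depth 2)
112: right child of 102 (depth 3)
60: right child of 57 (depth 2)
99: left child of 102 (depth 3)
110: left child of 112 (depth 4)
117: right child of 112 (depth 4)
114: left child of 117 (depth 5)
56: left child of 57 (depth 2)
36: left child of 56 (depth 3)
20: left child of 36 (depth 4)
86: left child of 89 (depth 2)
85: left child of 86 (depth 3)
103: left child of 110 (depth 5)
48: right child of 36 (depth 4)
35: right child of 20 (depth 5)
105: right child of 103 (depth 6)
88: right child of 86 (depth 3)
68: left child of 85 (depth 4)
39: left child of 48 (depth 5)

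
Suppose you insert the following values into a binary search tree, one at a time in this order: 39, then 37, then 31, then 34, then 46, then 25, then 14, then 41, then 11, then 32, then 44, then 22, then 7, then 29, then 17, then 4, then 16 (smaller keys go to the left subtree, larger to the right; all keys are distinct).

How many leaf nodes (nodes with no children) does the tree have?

5

Resulting structure (node: left, right):
  39: L=37, R=46
  37: L=31, R=–
  31: L=25, R=34
  34: L=32, R=–
  46: L=41, R=–
  25: L=14, R=29
  14: L=11, R=22
  41: L=–, R=44
  11: L=7, R=–
  32: L=–, R=–
  44: L=–, R=–
  22: L=17, R=–
  7: L=4, R=–
  29: L=–, R=–
  17: L=16, R=–
  4: L=–, R=–
  16: L=–, R=–

Leaves: 4, 16, 29, 32, 44 — 5 in total.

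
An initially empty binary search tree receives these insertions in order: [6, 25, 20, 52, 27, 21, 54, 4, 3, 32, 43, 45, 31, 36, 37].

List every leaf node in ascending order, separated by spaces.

6: root
25: right child of 6 (depth 1)
20: left child of 25 (depth 2)
52: right child of 25 (depth 2)
27: left child of 52 (depth 3)
21: right child of 20 (depth 3)
54: right child of 52 (depth 3)
4: left child of 6 (depth 1)
3: left child of 4 (depth 2)
32: right child of 27 (depth 4)
43: right child of 32 (depth 5)
45: right child of 43 (depth 6)
31: left child of 32 (depth 5)
36: left child of 43 (depth 6)
37: right child of 36 (depth 7)

3 21 31 37 45 54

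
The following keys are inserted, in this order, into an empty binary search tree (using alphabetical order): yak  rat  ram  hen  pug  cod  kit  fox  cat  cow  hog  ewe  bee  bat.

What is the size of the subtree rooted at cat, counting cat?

3

Resulting structure (node: left, right):
  yak: L=rat, R=–
  rat: L=ram, R=–
  ram: L=hen, R=–
  hen: L=cod, R=pug
  pug: L=kit, R=–
  cod: L=cat, R=fox
  kit: L=hog, R=–
  fox: L=cow, R=–
  cat: L=bee, R=–
  cow: L=–, R=ewe
  hog: L=–, R=–
  ewe: L=–, R=–
  bee: L=bat, R=–
  bat: L=–, R=–

Subtree rooted at cat contains: cat, bee, bat — 3 nodes.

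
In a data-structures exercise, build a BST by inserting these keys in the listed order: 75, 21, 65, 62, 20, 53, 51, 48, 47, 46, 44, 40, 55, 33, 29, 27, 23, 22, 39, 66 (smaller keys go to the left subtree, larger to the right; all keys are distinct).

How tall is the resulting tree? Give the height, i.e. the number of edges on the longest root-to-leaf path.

75: root
21: left child of 75 (depth 1)
65: right child of 21 (depth 2)
62: left child of 65 (depth 3)
20: left child of 21 (depth 2)
53: left child of 62 (depth 4)
51: left child of 53 (depth 5)
48: left child of 51 (depth 6)
47: left child of 48 (depth 7)
46: left child of 47 (depth 8)
44: left child of 46 (depth 9)
40: left child of 44 (depth 10)
55: right child of 53 (depth 5)
33: left child of 40 (depth 11)
29: left child of 33 (depth 12)
27: left child of 29 (depth 13)
23: left child of 27 (depth 14)
22: left child of 23 (depth 15)
39: right child of 33 (depth 12)
66: right child of 65 (depth 3)

The deepest node is 22 at depth 15.

15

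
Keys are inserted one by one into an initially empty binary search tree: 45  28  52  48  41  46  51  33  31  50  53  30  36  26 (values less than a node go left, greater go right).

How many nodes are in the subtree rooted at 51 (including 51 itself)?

2

45: root
28: left child of 45 (depth 1)
52: right child of 45 (depth 1)
48: left child of 52 (depth 2)
41: right child of 28 (depth 2)
46: left child of 48 (depth 3)
51: right child of 48 (depth 3)
33: left child of 41 (depth 3)
31: left child of 33 (depth 4)
50: left child of 51 (depth 4)
53: right child of 52 (depth 2)
30: left child of 31 (depth 5)
36: right child of 33 (depth 4)
26: left child of 28 (depth 2)

Subtree rooted at 51 contains: 51, 50 — 2 nodes.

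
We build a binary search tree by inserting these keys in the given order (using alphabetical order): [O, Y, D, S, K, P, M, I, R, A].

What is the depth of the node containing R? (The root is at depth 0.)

4

Insert O: tree is empty, so O becomes the root.
Insert Y: Y > O → go right. Place as right child of O.
Insert D: D < O → go left. Place as left child of O.
Insert S: S > O → go right; S < Y → go left. Place as left child of Y.
Insert K: K < O → go left; K > D → go right. Place as right child of D.
Insert P: P > O → go right; P < Y → go left; P < S → go left. Place as left child of S.
Insert M: M < O → go left; M > D → go right; M > K → go right. Place as right child of K.
Insert I: I < O → go left; I > D → go right; I < K → go left. Place as left child of K.
Insert R: R > O → go right; R < Y → go left; R < S → go left; R > P → go right. Place as right child of P.
Insert A: A < O → go left; A < D → go left. Place as left child of D.

Path to R: O → Y → S → P → R, which is 4 edges.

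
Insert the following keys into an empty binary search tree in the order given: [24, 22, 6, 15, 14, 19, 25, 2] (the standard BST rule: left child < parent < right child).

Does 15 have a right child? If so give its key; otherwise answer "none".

Insert 24: tree is empty, so 24 becomes the root.
Insert 22: 22 < 24 → go left. Place as left child of 24.
Insert 6: 6 < 24 → go left; 6 < 22 → go left. Place as left child of 22.
Insert 15: 15 < 24 → go left; 15 < 22 → go left; 15 > 6 → go right. Place as right child of 6.
Insert 14: 14 < 24 → go left; 14 < 22 → go left; 14 > 6 → go right; 14 < 15 → go left. Place as left child of 15.
Insert 19: 19 < 24 → go left; 19 < 22 → go left; 19 > 6 → go right; 19 > 15 → go right. Place as right child of 15.
Insert 25: 25 > 24 → go right. Place as right child of 24.
Insert 2: 2 < 24 → go left; 2 < 22 → go left; 2 < 6 → go left. Place as left child of 6.

19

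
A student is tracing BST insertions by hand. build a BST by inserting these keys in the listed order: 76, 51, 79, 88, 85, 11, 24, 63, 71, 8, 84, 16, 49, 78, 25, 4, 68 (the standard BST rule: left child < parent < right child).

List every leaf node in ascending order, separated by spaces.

4 16 25 68 78 84

76: root
51: left child of 76 (depth 1)
79: right child of 76 (depth 1)
88: right child of 79 (depth 2)
85: left child of 88 (depth 3)
11: left child of 51 (depth 2)
24: right child of 11 (depth 3)
63: right child of 51 (depth 2)
71: right child of 63 (depth 3)
8: left child of 11 (depth 3)
84: left child of 85 (depth 4)
16: left child of 24 (depth 4)
49: right child of 24 (depth 4)
78: left child of 79 (depth 2)
25: left child of 49 (depth 5)
4: left child of 8 (depth 4)
68: left child of 71 (depth 4)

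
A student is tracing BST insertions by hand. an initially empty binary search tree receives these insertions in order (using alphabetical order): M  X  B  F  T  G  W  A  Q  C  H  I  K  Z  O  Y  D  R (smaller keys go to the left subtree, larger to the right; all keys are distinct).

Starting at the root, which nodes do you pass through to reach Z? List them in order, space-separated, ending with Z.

Insert M: tree is empty, so M becomes the root.
Insert X: X > M → go right. Place as right child of M.
Insert B: B < M → go left. Place as left child of M.
Insert F: F < M → go left; F > B → go right. Place as right child of B.
Insert T: T > M → go right; T < X → go left. Place as left child of X.
Insert G: G < M → go left; G > B → go right; G > F → go right. Place as right child of F.
Insert W: W > M → go right; W < X → go left; W > T → go right. Place as right child of T.
Insert A: A < M → go left; A < B → go left. Place as left child of B.
Insert Q: Q > M → go right; Q < X → go left; Q < T → go left. Place as left child of T.
Insert C: C < M → go left; C > B → go right; C < F → go left. Place as left child of F.
Insert H: H < M → go left; H > B → go right; H > F → go right; H > G → go right. Place as right child of G.
Insert I: I < M → go left; I > B → go right; I > F → go right; I > G → go right; I > H → go right. Place as right child of H.
Insert K: K < M → go left; K > B → go right; K > F → go right; K > G → go right; K > H → go right; K > I → go right. Place as right child of I.
Insert Z: Z > M → go right; Z > X → go right. Place as right child of X.
Insert O: O > M → go right; O < X → go left; O < T → go left; O < Q → go left. Place as left child of Q.
Insert Y: Y > M → go right; Y > X → go right; Y < Z → go left. Place as left child of Z.
Insert D: D < M → go left; D > B → go right; D < F → go left; D > C → go right. Place as right child of C.
Insert R: R > M → go right; R < X → go left; R < T → go left; R > Q → go right. Place as right child of Q.

M X Z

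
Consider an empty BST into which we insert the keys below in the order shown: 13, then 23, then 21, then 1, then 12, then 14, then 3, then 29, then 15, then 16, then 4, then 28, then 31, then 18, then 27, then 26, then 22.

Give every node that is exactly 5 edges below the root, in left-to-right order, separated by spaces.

Insert 13: tree is empty, so 13 becomes the root.
Insert 23: 23 > 13 → go right. Place as right child of 13.
Insert 21: 21 > 13 → go right; 21 < 23 → go left. Place as left child of 23.
Insert 1: 1 < 13 → go left. Place as left child of 13.
Insert 12: 12 < 13 → go left; 12 > 1 → go right. Place as right child of 1.
Insert 14: 14 > 13 → go right; 14 < 23 → go left; 14 < 21 → go left. Place as left child of 21.
Insert 3: 3 < 13 → go left; 3 > 1 → go right; 3 < 12 → go left. Place as left child of 12.
Insert 29: 29 > 13 → go right; 29 > 23 → go right. Place as right child of 23.
Insert 15: 15 > 13 → go right; 15 < 23 → go left; 15 < 21 → go left; 15 > 14 → go right. Place as right child of 14.
Insert 16: 16 > 13 → go right; 16 < 23 → go left; 16 < 21 → go left; 16 > 14 → go right; 16 > 15 → go right. Place as right child of 15.
Insert 4: 4 < 13 → go left; 4 > 1 → go right; 4 < 12 → go left; 4 > 3 → go right. Place as right child of 3.
Insert 28: 28 > 13 → go right; 28 > 23 → go right; 28 < 29 → go left. Place as left child of 29.
Insert 31: 31 > 13 → go right; 31 > 23 → go right; 31 > 29 → go right. Place as right child of 29.
Insert 18: 18 > 13 → go right; 18 < 23 → go left; 18 < 21 → go left; 18 > 14 → go right; 18 > 15 → go right; 18 > 16 → go right. Place as right child of 16.
Insert 27: 27 > 13 → go right; 27 > 23 → go right; 27 < 29 → go left; 27 < 28 → go left. Place as left child of 28.
Insert 26: 26 > 13 → go right; 26 > 23 → go right; 26 < 29 → go left; 26 < 28 → go left; 26 < 27 → go left. Place as left child of 27.
Insert 22: 22 > 13 → go right; 22 < 23 → go left; 22 > 21 → go right. Place as right child of 21.

16 26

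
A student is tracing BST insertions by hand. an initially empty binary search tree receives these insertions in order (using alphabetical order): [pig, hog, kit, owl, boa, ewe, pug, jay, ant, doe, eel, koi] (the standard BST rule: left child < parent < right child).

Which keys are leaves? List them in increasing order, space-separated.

ant eel jay koi pug

pig: root
hog: left child of pig (depth 1)
kit: right child of hog (depth 2)
owl: right child of kit (depth 3)
boa: left child of hog (depth 2)
ewe: right child of boa (depth 3)
pug: right child of pig (depth 1)
jay: left child of kit (depth 3)
ant: left child of boa (depth 3)
doe: left child of ewe (depth 4)
eel: right child of doe (depth 5)
koi: left child of owl (depth 4)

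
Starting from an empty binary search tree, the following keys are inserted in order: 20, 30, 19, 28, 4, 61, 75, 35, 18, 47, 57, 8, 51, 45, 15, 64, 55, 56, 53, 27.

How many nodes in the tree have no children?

6

20: root
30: right child of 20 (depth 1)
19: left child of 20 (depth 1)
28: left child of 30 (depth 2)
4: left child of 19 (depth 2)
61: right child of 30 (depth 2)
75: right child of 61 (depth 3)
35: left child of 61 (depth 3)
18: right child of 4 (depth 3)
47: right child of 35 (depth 4)
57: right child of 47 (depth 5)
8: left child of 18 (depth 4)
51: left child of 57 (depth 6)
45: left child of 47 (depth 5)
15: right child of 8 (depth 5)
64: left child of 75 (depth 4)
55: right child of 51 (depth 7)
56: right child of 55 (depth 8)
53: left child of 55 (depth 8)
27: left child of 28 (depth 3)

Leaves: 15, 27, 45, 53, 56, 64 — 6 in total.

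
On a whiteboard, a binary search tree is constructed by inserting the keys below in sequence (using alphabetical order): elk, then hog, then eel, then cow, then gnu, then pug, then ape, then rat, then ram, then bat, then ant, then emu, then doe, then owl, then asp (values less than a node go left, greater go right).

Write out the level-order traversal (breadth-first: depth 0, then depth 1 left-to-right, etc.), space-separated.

elk eel hog cow gnu pug ape doe emu owl rat ant bat ram asp

elk: root
hog: right child of elk (depth 1)
eel: left child of elk (depth 1)
cow: left child of eel (depth 2)
gnu: left child of hog (depth 2)
pug: right child of hog (depth 2)
ape: left child of cow (depth 3)
rat: right child of pug (depth 3)
ram: left child of rat (depth 4)
bat: right child of ape (depth 4)
ant: left child of ape (depth 4)
emu: left child of gnu (depth 3)
doe: right child of cow (depth 3)
owl: left child of pug (depth 3)
asp: left child of bat (depth 5)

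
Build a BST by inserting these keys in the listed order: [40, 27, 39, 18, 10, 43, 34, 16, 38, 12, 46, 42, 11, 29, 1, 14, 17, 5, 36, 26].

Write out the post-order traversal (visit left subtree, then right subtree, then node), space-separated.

40: root
27: left child of 40 (depth 1)
39: right child of 27 (depth 2)
18: left child of 27 (depth 2)
10: left child of 18 (depth 3)
43: right child of 40 (depth 1)
34: left child of 39 (depth 3)
16: right child of 10 (depth 4)
38: right child of 34 (depth 4)
12: left child of 16 (depth 5)
46: right child of 43 (depth 2)
42: left child of 43 (depth 2)
11: left child of 12 (depth 6)
29: left child of 34 (depth 4)
1: left child of 10 (depth 4)
14: right child of 12 (depth 6)
17: right child of 16 (depth 5)
5: right child of 1 (depth 5)
36: left child of 38 (depth 5)
26: right child of 18 (depth 3)

5 1 11 14 12 17 16 10 26 18 29 36 38 34 39 27 42 46 43 40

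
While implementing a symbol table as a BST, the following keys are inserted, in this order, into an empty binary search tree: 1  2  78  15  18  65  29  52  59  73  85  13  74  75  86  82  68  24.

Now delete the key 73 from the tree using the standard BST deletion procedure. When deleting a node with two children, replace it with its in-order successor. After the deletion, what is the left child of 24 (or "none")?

1: root
2: right child of 1 (depth 1)
78: right child of 2 (depth 2)
15: left child of 78 (depth 3)
18: right child of 15 (depth 4)
65: right child of 18 (depth 5)
29: left child of 65 (depth 6)
52: right child of 29 (depth 7)
59: right child of 52 (depth 8)
73: right child of 65 (depth 6)
85: right child of 78 (depth 3)
13: left child of 15 (depth 4)
74: right child of 73 (depth 7)
75: right child of 74 (depth 8)
86: right child of 85 (depth 4)
82: left child of 85 (depth 4)
68: left child of 73 (depth 7)
24: left child of 29 (depth 7)

Delete 73 (two children — replace with in-order successor).
After deletion, 24's left child: none.

none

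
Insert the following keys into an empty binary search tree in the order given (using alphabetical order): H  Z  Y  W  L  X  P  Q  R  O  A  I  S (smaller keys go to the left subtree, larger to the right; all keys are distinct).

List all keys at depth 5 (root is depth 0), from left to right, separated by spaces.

I P

H: root
Z: right child of H (depth 1)
Y: left child of Z (depth 2)
W: left child of Y (depth 3)
L: left child of W (depth 4)
X: right child of W (depth 4)
P: right child of L (depth 5)
Q: right child of P (depth 6)
R: right child of Q (depth 7)
O: left child of P (depth 6)
A: left child of H (depth 1)
I: left child of L (depth 5)
S: right child of R (depth 8)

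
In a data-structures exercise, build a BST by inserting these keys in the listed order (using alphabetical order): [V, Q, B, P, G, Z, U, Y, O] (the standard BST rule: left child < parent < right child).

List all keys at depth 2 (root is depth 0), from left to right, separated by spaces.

B U Y

V: root
Q: left child of V (depth 1)
B: left child of Q (depth 2)
P: right child of B (depth 3)
G: left child of P (depth 4)
Z: right child of V (depth 1)
U: right child of Q (depth 2)
Y: left child of Z (depth 2)
O: right child of G (depth 5)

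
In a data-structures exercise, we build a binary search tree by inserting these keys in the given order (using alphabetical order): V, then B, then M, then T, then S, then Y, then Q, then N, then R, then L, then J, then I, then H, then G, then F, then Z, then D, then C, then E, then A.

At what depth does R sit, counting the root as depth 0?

V: root
B: left child of V (depth 1)
M: right child of B (depth 2)
T: right child of M (depth 3)
S: left child of T (depth 4)
Y: right child of V (depth 1)
Q: left child of S (depth 5)
N: left child of Q (depth 6)
R: right child of Q (depth 6)
L: left child of M (depth 3)
J: left child of L (depth 4)
I: left child of J (depth 5)
H: left child of I (depth 6)
G: left child of H (depth 7)
F: left child of G (depth 8)
Z: right child of Y (depth 2)
D: left child of F (depth 9)
C: left child of D (depth 10)
E: right child of D (depth 10)
A: left child of B (depth 2)

Path to R: V → B → M → T → S → Q → R, which is 6 edges.

6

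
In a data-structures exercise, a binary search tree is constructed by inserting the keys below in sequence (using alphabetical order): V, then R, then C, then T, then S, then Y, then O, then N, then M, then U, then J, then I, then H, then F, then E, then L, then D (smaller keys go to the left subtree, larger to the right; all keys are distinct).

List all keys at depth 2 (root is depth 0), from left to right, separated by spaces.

Insert V: tree is empty, so V becomes the root.
Insert R: R < V → go left. Place as left child of V.
Insert C: C < V → go left; C < R → go left. Place as left child of R.
Insert T: T < V → go left; T > R → go right. Place as right child of R.
Insert S: S < V → go left; S > R → go right; S < T → go left. Place as left child of T.
Insert Y: Y > V → go right. Place as right child of V.
Insert O: O < V → go left; O < R → go left; O > C → go right. Place as right child of C.
Insert N: N < V → go left; N < R → go left; N > C → go right; N < O → go left. Place as left child of O.
Insert M: M < V → go left; M < R → go left; M > C → go right; M < O → go left; M < N → go left. Place as left child of N.
Insert U: U < V → go left; U > R → go right; U > T → go right. Place as right child of T.
Insert J: J < V → go left; J < R → go left; J > C → go right; J < O → go left; J < N → go left; J < M → go left. Place as left child of M.
Insert I: I < V → go left; I < R → go left; I > C → go right; I < O → go left; I < N → go left; I < M → go left; I < J → go left. Place as left child of J.
Insert H: H < V → go left; H < R → go left; H > C → go right; H < O → go left; H < N → go left; H < M → go left; H < J → go left; H < I → go left. Place as left child of I.
Insert F: F < V → go left; F < R → go left; F > C → go right; F < O → go left; F < N → go left; F < M → go left; F < J → go left; F < I → go left; F < H → go left. Place as left child of H.
Insert E: E < V → go left; E < R → go left; E > C → go right; E < O → go left; E < N → go left; E < M → go left; E < J → go left; E < I → go left; E < H → go left; E < F → go left. Place as left child of F.
Insert L: L < V → go left; L < R → go left; L > C → go right; L < O → go left; L < N → go left; L < M → go left; L > J → go right. Place as right child of J.
Insert D: D < V → go left; D < R → go left; D > C → go right; D < O → go left; D < N → go left; D < M → go left; D < J → go left; D < I → go left; D < H → go left; D < F → go left; D < E → go left. Place as left child of E.

C T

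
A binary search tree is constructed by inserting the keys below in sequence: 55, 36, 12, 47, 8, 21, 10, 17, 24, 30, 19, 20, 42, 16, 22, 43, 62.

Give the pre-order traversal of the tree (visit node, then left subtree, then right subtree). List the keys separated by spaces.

55: root
36: left child of 55 (depth 1)
12: left child of 36 (depth 2)
47: right child of 36 (depth 2)
8: left child of 12 (depth 3)
21: right child of 12 (depth 3)
10: right child of 8 (depth 4)
17: left child of 21 (depth 4)
24: right child of 21 (depth 4)
30: right child of 24 (depth 5)
19: right child of 17 (depth 5)
20: right child of 19 (depth 6)
42: left child of 47 (depth 3)
16: left child of 17 (depth 5)
22: left child of 24 (depth 5)
43: right child of 42 (depth 4)
62: right child of 55 (depth 1)

55 36 12 8 10 21 17 16 19 20 24 22 30 47 42 43 62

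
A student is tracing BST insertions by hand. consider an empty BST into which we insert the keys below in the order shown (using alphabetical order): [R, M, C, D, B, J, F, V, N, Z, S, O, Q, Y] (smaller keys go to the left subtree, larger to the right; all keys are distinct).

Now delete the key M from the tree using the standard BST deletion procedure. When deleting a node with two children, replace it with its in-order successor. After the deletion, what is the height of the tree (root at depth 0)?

5

Insert R: tree is empty, so R becomes the root.
Insert M: M < R → go left. Place as left child of R.
Insert C: C < R → go left; C < M → go left. Place as left child of M.
Insert D: D < R → go left; D < M → go left; D > C → go right. Place as right child of C.
Insert B: B < R → go left; B < M → go left; B < C → go left. Place as left child of C.
Insert J: J < R → go left; J < M → go left; J > C → go right; J > D → go right. Place as right child of D.
Insert F: F < R → go left; F < M → go left; F > C → go right; F > D → go right; F < J → go left. Place as left child of J.
Insert V: V > R → go right. Place as right child of R.
Insert N: N < R → go left; N > M → go right. Place as right child of M.
Insert Z: Z > R → go right; Z > V → go right. Place as right child of V.
Insert S: S > R → go right; S < V → go left. Place as left child of V.
Insert O: O < R → go left; O > M → go right; O > N → go right. Place as right child of N.
Insert Q: Q < R → go left; Q > M → go right; Q > N → go right; Q > O → go right. Place as right child of O.
Insert Y: Y > R → go right; Y > V → go right; Y < Z → go left. Place as left child of Z.

Delete M (two children — replace with in-order successor).
After deletion, deepest node is F at depth 5.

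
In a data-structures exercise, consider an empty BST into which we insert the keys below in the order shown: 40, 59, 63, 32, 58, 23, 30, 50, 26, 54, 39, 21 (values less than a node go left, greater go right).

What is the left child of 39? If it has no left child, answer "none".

none

40: root
59: right child of 40 (depth 1)
63: right child of 59 (depth 2)
32: left child of 40 (depth 1)
58: left child of 59 (depth 2)
23: left child of 32 (depth 2)
30: right child of 23 (depth 3)
50: left child of 58 (depth 3)
26: left child of 30 (depth 4)
54: right child of 50 (depth 4)
39: right child of 32 (depth 2)
21: left child of 23 (depth 3)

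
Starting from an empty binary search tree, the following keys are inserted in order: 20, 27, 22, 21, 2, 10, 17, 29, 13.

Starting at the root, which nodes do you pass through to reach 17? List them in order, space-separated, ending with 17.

20 2 10 17

20: root
27: right child of 20 (depth 1)
22: left child of 27 (depth 2)
21: left child of 22 (depth 3)
2: left child of 20 (depth 1)
10: right child of 2 (depth 2)
17: right child of 10 (depth 3)
29: right child of 27 (depth 2)
13: left child of 17 (depth 4)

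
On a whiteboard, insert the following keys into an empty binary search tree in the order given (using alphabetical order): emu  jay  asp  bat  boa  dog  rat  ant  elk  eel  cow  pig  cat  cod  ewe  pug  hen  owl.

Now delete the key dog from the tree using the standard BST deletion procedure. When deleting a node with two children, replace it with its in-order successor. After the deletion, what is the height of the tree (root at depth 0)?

7

Resulting structure (node: left, right):
  emu: L=asp, R=jay
  jay: L=ewe, R=rat
  asp: L=ant, R=bat
  bat: L=–, R=boa
  boa: L=–, R=dog
  dog: L=cow, R=elk
  rat: L=pig, R=–
  ant: L=–, R=–
  elk: L=eel, R=–
  eel: L=–, R=–
  cow: L=cat, R=–
  pig: L=owl, R=pug
  cat: L=–, R=cod
  cod: L=–, R=–
  ewe: L=–, R=hen
  pug: L=–, R=–
  hen: L=–, R=–
  owl: L=–, R=–

Delete dog (two children — replace with in-order successor).
After deletion, deepest node is cod at depth 7.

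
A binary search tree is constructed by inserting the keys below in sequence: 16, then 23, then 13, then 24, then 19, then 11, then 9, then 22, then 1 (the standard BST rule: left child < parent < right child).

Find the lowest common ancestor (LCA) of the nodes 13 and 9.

16: root
23: right child of 16 (depth 1)
13: left child of 16 (depth 1)
24: right child of 23 (depth 2)
19: left child of 23 (depth 2)
11: left child of 13 (depth 2)
9: left child of 11 (depth 3)
22: right child of 19 (depth 3)
1: left child of 9 (depth 4)

Path to 13: 16 → 13
Path to 9: 16 → 13 → 11 → 9
13 lies on both paths and is an ancestor of the other node.

13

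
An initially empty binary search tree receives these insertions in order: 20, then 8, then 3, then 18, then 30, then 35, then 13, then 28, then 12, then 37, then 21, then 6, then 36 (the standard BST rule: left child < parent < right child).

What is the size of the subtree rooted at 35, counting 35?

Insert 20: tree is empty, so 20 becomes the root.
Insert 8: 8 < 20 → go left. Place as left child of 20.
Insert 3: 3 < 20 → go left; 3 < 8 → go left. Place as left child of 8.
Insert 18: 18 < 20 → go left; 18 > 8 → go right. Place as right child of 8.
Insert 30: 30 > 20 → go right. Place as right child of 20.
Insert 35: 35 > 20 → go right; 35 > 30 → go right. Place as right child of 30.
Insert 13: 13 < 20 → go left; 13 > 8 → go right; 13 < 18 → go left. Place as left child of 18.
Insert 28: 28 > 20 → go right; 28 < 30 → go left. Place as left child of 30.
Insert 12: 12 < 20 → go left; 12 > 8 → go right; 12 < 18 → go left; 12 < 13 → go left. Place as left child of 13.
Insert 37: 37 > 20 → go right; 37 > 30 → go right; 37 > 35 → go right. Place as right child of 35.
Insert 21: 21 > 20 → go right; 21 < 30 → go left; 21 < 28 → go left. Place as left child of 28.
Insert 6: 6 < 20 → go left; 6 < 8 → go left; 6 > 3 → go right. Place as right child of 3.
Insert 36: 36 > 20 → go right; 36 > 30 → go right; 36 > 35 → go right; 36 < 37 → go left. Place as left child of 37.

Subtree rooted at 35 contains: 35, 37, 36 — 3 nodes.

3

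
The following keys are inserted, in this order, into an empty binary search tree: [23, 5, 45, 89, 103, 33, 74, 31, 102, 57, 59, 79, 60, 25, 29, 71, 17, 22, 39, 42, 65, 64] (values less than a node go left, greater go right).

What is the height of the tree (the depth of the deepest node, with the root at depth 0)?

23: root
5: left child of 23 (depth 1)
45: right child of 23 (depth 1)
89: right child of 45 (depth 2)
103: right child of 89 (depth 3)
33: left child of 45 (depth 2)
74: left child of 89 (depth 3)
31: left child of 33 (depth 3)
102: left child of 103 (depth 4)
57: left child of 74 (depth 4)
59: right child of 57 (depth 5)
79: right child of 74 (depth 4)
60: right child of 59 (depth 6)
25: left child of 31 (depth 4)
29: right child of 25 (depth 5)
71: right child of 60 (depth 7)
17: right child of 5 (depth 2)
22: right child of 17 (depth 3)
39: right child of 33 (depth 3)
42: right child of 39 (depth 4)
65: left child of 71 (depth 8)
64: left child of 65 (depth 9)

The deepest node is 64 at depth 9.

9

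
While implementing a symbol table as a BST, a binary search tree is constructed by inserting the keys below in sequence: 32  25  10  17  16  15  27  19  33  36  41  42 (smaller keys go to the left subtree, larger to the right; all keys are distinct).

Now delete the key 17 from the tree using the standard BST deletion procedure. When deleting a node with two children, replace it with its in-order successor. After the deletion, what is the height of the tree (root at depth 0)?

5

32: root
25: left child of 32 (depth 1)
10: left child of 25 (depth 2)
17: right child of 10 (depth 3)
16: left child of 17 (depth 4)
15: left child of 16 (depth 5)
27: right child of 25 (depth 2)
19: right child of 17 (depth 4)
33: right child of 32 (depth 1)
36: right child of 33 (depth 2)
41: right child of 36 (depth 3)
42: right child of 41 (depth 4)

Delete 17 (two children — replace with in-order successor).
After deletion, deepest node is 15 at depth 5.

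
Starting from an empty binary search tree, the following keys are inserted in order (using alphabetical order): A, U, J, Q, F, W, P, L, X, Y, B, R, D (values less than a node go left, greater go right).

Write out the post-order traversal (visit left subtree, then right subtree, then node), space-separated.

A: root
U: right child of A (depth 1)
J: left child of U (depth 2)
Q: right child of J (depth 3)
F: left child of J (depth 3)
W: right child of U (depth 2)
P: left child of Q (depth 4)
L: left child of P (depth 5)
X: right child of W (depth 3)
Y: right child of X (depth 4)
B: left child of F (depth 4)
R: right child of Q (depth 4)
D: right child of B (depth 5)

D B F L P R Q J Y X W U A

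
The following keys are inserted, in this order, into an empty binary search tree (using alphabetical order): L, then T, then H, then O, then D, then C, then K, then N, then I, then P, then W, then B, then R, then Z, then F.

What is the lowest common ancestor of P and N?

O

L: root
T: right child of L (depth 1)
H: left child of L (depth 1)
O: left child of T (depth 2)
D: left child of H (depth 2)
C: left child of D (depth 3)
K: right child of H (depth 2)
N: left child of O (depth 3)
I: left child of K (depth 3)
P: right child of O (depth 3)
W: right child of T (depth 2)
B: left child of C (depth 4)
R: right child of P (depth 4)
Z: right child of W (depth 3)
F: right child of D (depth 3)

Path to P: L → T → O → P
Path to N: L → T → O → N
The paths share a prefix ending at O, then split left and right.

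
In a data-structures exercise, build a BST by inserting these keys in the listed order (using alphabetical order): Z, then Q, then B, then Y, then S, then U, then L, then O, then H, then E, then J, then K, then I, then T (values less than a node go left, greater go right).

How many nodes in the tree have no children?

Insert Z: tree is empty, so Z becomes the root.
Insert Q: Q < Z → go left. Place as left child of Z.
Insert B: B < Z → go left; B < Q → go left. Place as left child of Q.
Insert Y: Y < Z → go left; Y > Q → go right. Place as right child of Q.
Insert S: S < Z → go left; S > Q → go right; S < Y → go left. Place as left child of Y.
Insert U: U < Z → go left; U > Q → go right; U < Y → go left; U > S → go right. Place as right child of S.
Insert L: L < Z → go left; L < Q → go left; L > B → go right. Place as right child of B.
Insert O: O < Z → go left; O < Q → go left; O > B → go right; O > L → go right. Place as right child of L.
Insert H: H < Z → go left; H < Q → go left; H > B → go right; H < L → go left. Place as left child of L.
Insert E: E < Z → go left; E < Q → go left; E > B → go right; E < L → go left; E < H → go left. Place as left child of H.
Insert J: J < Z → go left; J < Q → go left; J > B → go right; J < L → go left; J > H → go right. Place as right child of H.
Insert K: K < Z → go left; K < Q → go left; K > B → go right; K < L → go left; K > H → go right; K > J → go right. Place as right child of J.
Insert I: I < Z → go left; I < Q → go left; I > B → go right; I < L → go left; I > H → go right; I < J → go left. Place as left child of J.
Insert T: T < Z → go left; T > Q → go right; T < Y → go left; T > S → go right; T < U → go left. Place as left child of U.

Leaves: E, I, K, O, T — 5 in total.

5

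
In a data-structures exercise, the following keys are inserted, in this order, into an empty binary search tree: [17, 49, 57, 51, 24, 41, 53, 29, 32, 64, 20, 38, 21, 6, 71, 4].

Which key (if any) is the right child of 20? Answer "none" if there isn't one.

21

17: root
49: right child of 17 (depth 1)
57: right child of 49 (depth 2)
51: left child of 57 (depth 3)
24: left child of 49 (depth 2)
41: right child of 24 (depth 3)
53: right child of 51 (depth 4)
29: left child of 41 (depth 4)
32: right child of 29 (depth 5)
64: right child of 57 (depth 3)
20: left child of 24 (depth 3)
38: right child of 32 (depth 6)
21: right child of 20 (depth 4)
6: left child of 17 (depth 1)
71: right child of 64 (depth 4)
4: left child of 6 (depth 2)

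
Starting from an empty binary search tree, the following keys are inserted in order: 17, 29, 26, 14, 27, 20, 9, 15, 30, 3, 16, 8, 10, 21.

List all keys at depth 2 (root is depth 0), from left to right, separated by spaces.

Insert 17: tree is empty, so 17 becomes the root.
Insert 29: 29 > 17 → go right. Place as right child of 17.
Insert 26: 26 > 17 → go right; 26 < 29 → go left. Place as left child of 29.
Insert 14: 14 < 17 → go left. Place as left child of 17.
Insert 27: 27 > 17 → go right; 27 < 29 → go left; 27 > 26 → go right. Place as right child of 26.
Insert 20: 20 > 17 → go right; 20 < 29 → go left; 20 < 26 → go left. Place as left child of 26.
Insert 9: 9 < 17 → go left; 9 < 14 → go left. Place as left child of 14.
Insert 15: 15 < 17 → go left; 15 > 14 → go right. Place as right child of 14.
Insert 30: 30 > 17 → go right; 30 > 29 → go right. Place as right child of 29.
Insert 3: 3 < 17 → go left; 3 < 14 → go left; 3 < 9 → go left. Place as left child of 9.
Insert 16: 16 < 17 → go left; 16 > 14 → go right; 16 > 15 → go right. Place as right child of 15.
Insert 8: 8 < 17 → go left; 8 < 14 → go left; 8 < 9 → go left; 8 > 3 → go right. Place as right child of 3.
Insert 10: 10 < 17 → go left; 10 < 14 → go left; 10 > 9 → go right. Place as right child of 9.
Insert 21: 21 > 17 → go right; 21 < 29 → go left; 21 < 26 → go left; 21 > 20 → go right. Place as right child of 20.

9 15 26 30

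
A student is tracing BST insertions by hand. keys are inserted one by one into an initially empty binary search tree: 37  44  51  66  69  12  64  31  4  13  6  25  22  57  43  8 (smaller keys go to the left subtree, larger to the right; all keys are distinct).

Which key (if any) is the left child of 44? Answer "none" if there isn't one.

37: root
44: right child of 37 (depth 1)
51: right child of 44 (depth 2)
66: right child of 51 (depth 3)
69: right child of 66 (depth 4)
12: left child of 37 (depth 1)
64: left child of 66 (depth 4)
31: right child of 12 (depth 2)
4: left child of 12 (depth 2)
13: left child of 31 (depth 3)
6: right child of 4 (depth 3)
25: right child of 13 (depth 4)
22: left child of 25 (depth 5)
57: left child of 64 (depth 5)
43: left child of 44 (depth 2)
8: right child of 6 (depth 4)

43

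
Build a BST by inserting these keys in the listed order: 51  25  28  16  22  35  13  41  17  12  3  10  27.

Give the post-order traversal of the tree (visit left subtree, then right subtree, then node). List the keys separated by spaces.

51: root
25: left child of 51 (depth 1)
28: right child of 25 (depth 2)
16: left child of 25 (depth 2)
22: right child of 16 (depth 3)
35: right child of 28 (depth 3)
13: left child of 16 (depth 3)
41: right child of 35 (depth 4)
17: left child of 22 (depth 4)
12: left child of 13 (depth 4)
3: left child of 12 (depth 5)
10: right child of 3 (depth 6)
27: left child of 28 (depth 3)

10 3 12 13 17 22 16 27 41 35 28 25 51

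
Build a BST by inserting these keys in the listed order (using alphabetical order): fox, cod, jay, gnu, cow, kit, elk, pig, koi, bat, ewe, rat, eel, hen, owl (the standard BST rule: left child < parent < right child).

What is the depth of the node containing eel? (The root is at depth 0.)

fox: root
cod: left child of fox (depth 1)
jay: right child of fox (depth 1)
gnu: left child of jay (depth 2)
cow: right child of cod (depth 2)
kit: right child of jay (depth 2)
elk: right child of cow (depth 3)
pig: right child of kit (depth 3)
koi: left child of pig (depth 4)
bat: left child of cod (depth 2)
ewe: right child of elk (depth 4)
rat: right child of pig (depth 4)
eel: left child of elk (depth 4)
hen: right child of gnu (depth 3)
owl: right child of koi (depth 5)

Path to eel: fox → cod → cow → elk → eel, which is 4 edges.

4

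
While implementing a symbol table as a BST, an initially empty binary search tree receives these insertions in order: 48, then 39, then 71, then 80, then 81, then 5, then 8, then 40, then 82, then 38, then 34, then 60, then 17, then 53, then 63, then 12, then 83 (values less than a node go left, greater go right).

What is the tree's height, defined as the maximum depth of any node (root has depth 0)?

Resulting structure (node: left, right):
  48: L=39, R=71
  39: L=5, R=40
  71: L=60, R=80
  80: L=–, R=81
  81: L=–, R=82
  5: L=–, R=8
  8: L=–, R=38
  40: L=–, R=–
  82: L=–, R=83
  38: L=34, R=–
  34: L=17, R=–
  60: L=53, R=63
  17: L=12, R=–
  53: L=–, R=–
  63: L=–, R=–
  12: L=–, R=–
  83: L=–, R=–

The deepest node is 12 at depth 7.

7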